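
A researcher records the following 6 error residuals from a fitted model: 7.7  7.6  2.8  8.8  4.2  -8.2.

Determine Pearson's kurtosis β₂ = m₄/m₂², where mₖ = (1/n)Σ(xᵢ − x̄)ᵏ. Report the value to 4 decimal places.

3.2915

x̄ = 3.8167
Σ(xᵢ − x̄)² = 199.8083 ⇒ m₂ = 33.30139
Σ(xᵢ − x̄)⁴ = 21901.5326 ⇒ m₄ = 3650.25544
m₂² = 1108.98250
β₂ = m₄/m₂² = 3650.25544 / 1108.98250 ≈ 3.2915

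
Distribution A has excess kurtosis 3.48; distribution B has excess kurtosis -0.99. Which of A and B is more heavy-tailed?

Higher excess kurtosis ⇒ heavier tails relative to the normal distribution.
3.48 vs -0.99: the larger is 3.48, so A has heavier tails. (A is leptokurtic — heavier-than-normal tails; the other is platykurtic.)

A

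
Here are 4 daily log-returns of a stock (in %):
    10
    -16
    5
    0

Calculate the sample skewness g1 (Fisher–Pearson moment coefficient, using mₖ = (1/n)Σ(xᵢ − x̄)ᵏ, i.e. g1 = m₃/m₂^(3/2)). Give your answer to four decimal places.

x̄ = (10 - 16 + 5 + 0) / 4 = -0.2500
deviations (xᵢ − x̄): 10.2500, -15.7500, 5.2500, 0.2500
Σ(xᵢ − x̄)² = 380.7500 ⇒ m₂ = 380.7500/4 = 95.18750
Σ(xᵢ − x̄)³ = -2685.3750 ⇒ m₃ = -2685.3750/4 = -671.34375
m₂^(3/2) = 95.18750^(1.5) = 928.68810
g1 = m₃ / m₂^(3/2) = -671.34375 / 928.68810 ≈ -0.7229

-0.7229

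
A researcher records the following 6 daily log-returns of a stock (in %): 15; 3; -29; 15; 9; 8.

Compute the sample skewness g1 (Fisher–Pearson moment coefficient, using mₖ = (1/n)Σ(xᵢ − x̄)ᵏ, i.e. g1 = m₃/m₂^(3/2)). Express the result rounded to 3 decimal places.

-1.496

x̄ = (15 + 3 - 29 + 15 + 9 + 8) / 6 = 3.5000
deviations (xᵢ − x̄): 11.5000, -0.5000, -32.5000, 11.5000, 5.5000, 4.5000
Σ(xᵢ − x̄)² = 1371.5000 ⇒ m₂ = 1371.5000/6 = 228.58333
Σ(xᵢ − x̄)³ = -31029.0000 ⇒ m₃ = -31029.0000/6 = -5171.50000
m₂^(3/2) = 228.58333^(1.5) = 3455.94516
g1 = m₃ / m₂^(3/2) = -5171.50000 / 3455.94516 ≈ -1.496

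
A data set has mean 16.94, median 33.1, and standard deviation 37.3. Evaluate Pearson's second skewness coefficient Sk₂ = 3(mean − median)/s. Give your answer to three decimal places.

-1.300

Sk₂ = 3(16.94 − 33.1) / 37.3 = 3 × -16.1600 / 37.3
    = -48.4800 / 37.3 ≈ -1.300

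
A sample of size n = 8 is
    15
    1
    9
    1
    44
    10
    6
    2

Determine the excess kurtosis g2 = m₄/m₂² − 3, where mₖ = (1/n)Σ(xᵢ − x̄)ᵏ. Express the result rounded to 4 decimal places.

1.8413

x̄ = 11.0000
Σ(xᵢ − x̄)² = 1416.0000 ⇒ m₂ = 177.00000
Σ(xᵢ − x̄)⁴ = 1213380.0000 ⇒ m₄ = 151672.50000
m₂² = 31329.00000
g2 = m₄/m₂² − 3 = 4.84128 − 3 ≈ 1.8413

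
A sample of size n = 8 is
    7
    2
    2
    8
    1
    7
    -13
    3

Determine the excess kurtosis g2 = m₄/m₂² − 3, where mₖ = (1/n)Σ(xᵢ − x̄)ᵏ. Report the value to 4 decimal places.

1.4668

x̄ = 2.1250
Σ(xᵢ − x̄)² = 312.8750 ⇒ m₂ = 39.10938
Σ(xᵢ − x̄)⁴ = 54656.8379 ⇒ m₄ = 6832.10474
m₂² = 1529.54321
g2 = m₄/m₂² − 3 = 4.46676 − 3 ≈ 1.4668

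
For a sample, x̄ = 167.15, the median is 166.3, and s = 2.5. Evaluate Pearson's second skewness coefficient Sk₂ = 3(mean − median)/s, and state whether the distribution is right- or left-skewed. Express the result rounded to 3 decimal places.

1.020, right-skewed

Sk₂ = 3(167.15 − 166.3) / 2.5 = 3 × 0.8500 / 2.5
    = 2.5500 / 2.5 ≈ 1.020
Sk₂ > 0 ⇒ mean > median ⇒ right-skewed (positive skew).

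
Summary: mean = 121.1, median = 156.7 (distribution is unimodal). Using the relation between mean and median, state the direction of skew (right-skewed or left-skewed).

left-skewed

mean − median = 121.1 − 156.7 = -35.6
mean < median ⇒ the longer tail is on the left ⇒ left-skewed (negatively skewed).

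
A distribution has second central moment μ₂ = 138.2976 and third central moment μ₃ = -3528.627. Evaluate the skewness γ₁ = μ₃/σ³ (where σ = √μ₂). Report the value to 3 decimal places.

σ = √μ₂ = √138.2976 = 11.76000
σ³ = μ₂^(3/2) = 1626.37978
γ₁ = μ₃/σ³ = -3528.627 / 1626.37978 ≈ -2.170

-2.170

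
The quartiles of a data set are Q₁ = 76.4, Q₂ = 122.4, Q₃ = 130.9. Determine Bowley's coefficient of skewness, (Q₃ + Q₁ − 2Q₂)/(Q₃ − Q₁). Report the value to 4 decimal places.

numerator: Q₃ + Q₁ − 2Q₂ = 130.9 + 76.4 − 2×122.4 = -37.5000
denominator: Q₃ − Q₁ = 130.9 − 76.4 = 54.5000
Bowley skewness = -37.5000 / 54.5000 ≈ -0.6881

-0.6881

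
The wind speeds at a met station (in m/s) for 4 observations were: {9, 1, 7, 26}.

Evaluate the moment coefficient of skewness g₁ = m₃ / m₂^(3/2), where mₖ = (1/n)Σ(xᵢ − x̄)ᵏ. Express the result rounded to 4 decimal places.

x̄ = (9 + 1 + 7 + 26) / 4 = 10.7500
deviations (xᵢ − x̄): -1.7500, -9.7500, -3.7500, 15.2500
Σ(xᵢ − x̄)² = 344.7500 ⇒ m₂ = 344.7500/4 = 86.18750
Σ(xᵢ − x̄)³ = 2561.6250 ⇒ m₃ = 2561.6250/4 = 640.40625
m₂^(3/2) = 86.18750^(1.5) = 800.14082
g₁ = m₃ / m₂^(3/2) = 640.40625 / 800.14082 ≈ 0.8004

0.8004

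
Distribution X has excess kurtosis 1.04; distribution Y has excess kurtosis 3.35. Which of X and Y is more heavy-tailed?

Y

Higher excess kurtosis ⇒ heavier tails relative to the normal distribution.
1.04 vs 3.35: the larger is 3.35, so Y has heavier tails.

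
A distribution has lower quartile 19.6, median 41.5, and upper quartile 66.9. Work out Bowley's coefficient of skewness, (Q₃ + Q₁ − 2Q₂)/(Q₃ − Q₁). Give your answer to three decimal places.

numerator: Q₃ + Q₁ − 2Q₂ = 66.9 + 19.6 − 2×41.5 = 3.5000
denominator: Q₃ − Q₁ = 66.9 − 19.6 = 47.3000
Bowley skewness = 3.5000 / 47.3000 ≈ 0.074

0.074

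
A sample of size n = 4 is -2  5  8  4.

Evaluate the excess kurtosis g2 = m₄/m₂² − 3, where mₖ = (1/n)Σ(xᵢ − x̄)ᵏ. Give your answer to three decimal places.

-0.956

x̄ = 3.7500
Σ(xᵢ − x̄)² = 52.7500 ⇒ m₂ = 13.18750
Σ(xᵢ − x̄)⁴ = 1421.8281 ⇒ m₄ = 355.45703
m₂² = 173.91016
g2 = m₄/m₂² − 3 = 2.04391 − 3 ≈ -0.956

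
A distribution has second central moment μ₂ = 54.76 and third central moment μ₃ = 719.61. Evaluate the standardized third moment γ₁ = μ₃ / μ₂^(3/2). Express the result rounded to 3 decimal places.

σ = √μ₂ = √54.76 = 7.40000
σ³ = μ₂^(3/2) = 405.22400
γ₁ = μ₃/σ³ = 719.61 / 405.22400 ≈ 1.776

1.776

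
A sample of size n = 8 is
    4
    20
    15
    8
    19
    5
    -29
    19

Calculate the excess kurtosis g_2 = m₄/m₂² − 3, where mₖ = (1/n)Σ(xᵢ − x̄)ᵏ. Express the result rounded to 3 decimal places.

x̄ = 7.6250
Σ(xᵢ − x̄)² = 1827.8750 ⇒ m₂ = 228.48438
Σ(xᵢ − x̄)⁴ = 1859443.2441 ⇒ m₄ = 232430.40552
m₂² = 52205.10962
g_2 = m₄/m₂² − 3 = 4.45225 − 3 ≈ 1.452

1.452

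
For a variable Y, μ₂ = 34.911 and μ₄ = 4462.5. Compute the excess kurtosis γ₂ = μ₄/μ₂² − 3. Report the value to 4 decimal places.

0.6615

μ₂² = 34.911² = 1218.77792
μ₄/μ₂² = 4462.5 / 1218.77792 = 3.66145
γ₂ = 3.66145 − 3 ≈ 0.6615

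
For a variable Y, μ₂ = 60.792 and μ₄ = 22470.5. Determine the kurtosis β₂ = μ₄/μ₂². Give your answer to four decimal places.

μ₂² = 60.792² = 3695.66726
μ₄/μ₂² = 22470.5 / 3695.66726 = 6.08023
β₂ ≈ 6.0802

6.0802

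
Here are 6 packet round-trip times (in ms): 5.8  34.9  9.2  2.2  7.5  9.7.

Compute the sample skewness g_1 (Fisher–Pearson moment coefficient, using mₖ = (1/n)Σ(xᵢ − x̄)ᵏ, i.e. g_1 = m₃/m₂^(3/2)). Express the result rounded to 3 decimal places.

x̄ = (5.8 + 34.9 + 9.2 + 2.2 + 7.5 + 9.7) / 6 = 11.5500
deviations (xᵢ − x̄): -5.7500, 23.3500, -2.3500, -9.3500, -4.0500, -1.8500
Σ(xᵢ − x̄)² = 691.0550 ⇒ m₂ = 691.0550/6 = 115.17583
Σ(xᵢ − x̄)³ = 11637.6960 ⇒ m₃ = 11637.6960/6 = 1939.61600
m₂^(3/2) = 115.17583^(1.5) = 1236.06709
g_1 = m₃ / m₂^(3/2) = 1939.61600 / 1236.06709 ≈ 1.569

1.569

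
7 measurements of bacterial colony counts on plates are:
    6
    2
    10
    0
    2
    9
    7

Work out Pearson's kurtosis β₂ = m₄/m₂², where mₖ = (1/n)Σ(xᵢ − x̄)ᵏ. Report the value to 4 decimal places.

x̄ = 5.1429
Σ(xᵢ − x̄)² = 88.8571 ⇒ m₂ = 12.69388
Σ(xᵢ − x̄)⁴ = 1685.0321 ⇒ m₄ = 240.71887
m₂² = 161.13453
β₂ = m₄/m₂² = 240.71887 / 161.13453 ≈ 1.4939

1.4939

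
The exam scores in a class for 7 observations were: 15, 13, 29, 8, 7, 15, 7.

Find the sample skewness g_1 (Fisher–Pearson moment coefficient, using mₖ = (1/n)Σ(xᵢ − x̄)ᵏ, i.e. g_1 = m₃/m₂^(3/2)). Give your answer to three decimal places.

1.199

x̄ = (15 + 13 + 29 + 8 + 7 + 15 + 7) / 7 = 13.4286
deviations (xᵢ − x̄): 1.5714, -0.4286, 15.5714, -5.4286, -6.4286, 1.5714, -6.4286
Σ(xᵢ − x̄)² = 359.7143 ⇒ m₂ = 359.7143/7 = 51.38776
Σ(xᵢ − x̄)³ = 3091.9592 ⇒ m₃ = 3091.9592/7 = 441.70845
m₂^(3/2) = 51.38776^(1.5) = 368.37442
g_1 = m₃ / m₂^(3/2) = 441.70845 / 368.37442 ≈ 1.199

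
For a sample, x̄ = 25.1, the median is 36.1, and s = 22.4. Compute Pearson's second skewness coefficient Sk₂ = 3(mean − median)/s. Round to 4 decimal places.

-1.4732

Sk₂ = 3(25.1 − 36.1) / 22.4 = 3 × -11.0000 / 22.4
    = -33.0000 / 22.4 ≈ -1.4732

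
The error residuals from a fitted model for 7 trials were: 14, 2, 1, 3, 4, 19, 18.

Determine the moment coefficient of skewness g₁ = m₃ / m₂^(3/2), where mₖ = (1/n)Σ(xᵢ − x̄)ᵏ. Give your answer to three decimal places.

0.352

x̄ = (14 + 2 + 1 + 3 + 4 + 19 + 18) / 7 = 8.7143
deviations (xᵢ − x̄): 5.2857, -6.7143, -7.7143, -5.7143, -4.7143, 10.2857, 9.2857
Σ(xᵢ − x̄)² = 379.4286 ⇒ m₂ = 379.4286/7 = 54.20408
Σ(xᵢ − x̄)³ = 983.3878 ⇒ m₃ = 983.3878/7 = 140.48397
m₂^(3/2) = 54.20408^(1.5) = 399.06899
g₁ = m₃ / m₂^(3/2) = 140.48397 / 399.06899 ≈ 0.352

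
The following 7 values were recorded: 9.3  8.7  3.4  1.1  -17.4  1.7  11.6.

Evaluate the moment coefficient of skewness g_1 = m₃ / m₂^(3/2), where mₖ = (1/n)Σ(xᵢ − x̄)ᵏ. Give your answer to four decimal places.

-1.3324

x̄ = (9.3 + 8.7 + 3.4 + 1.1 - 17.4 + 1.7 + 11.6) / 7 = 2.6286
deviations (xᵢ − x̄): 6.6714, 6.0714, 0.7714, -1.5286, -20.0286, -0.9286, 8.9714
Σ(xᵢ − x̄)² = 566.7943 ⇒ m₂ = 566.7943/7 = 80.97061
Σ(xᵢ − x̄)³ = -6795.4305 ⇒ m₃ = -6795.4305/7 = -970.77579
m₂^(3/2) = 80.97061^(1.5) = 728.60330
g_1 = m₃ / m₂^(3/2) = -970.77579 / 728.60330 ≈ -1.3324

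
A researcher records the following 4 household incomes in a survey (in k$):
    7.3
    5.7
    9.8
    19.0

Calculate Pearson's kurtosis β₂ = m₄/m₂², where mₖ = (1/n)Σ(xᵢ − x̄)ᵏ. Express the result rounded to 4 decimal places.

x̄ = 10.4500
Σ(xᵢ − x̄)² = 106.0100 ⇒ m₂ = 26.50250
Σ(xᵢ − x̄)⁴ = 5951.6764 ⇒ m₄ = 1487.91911
m₂² = 702.38251
β₂ = m₄/m₂² = 1487.91911 / 702.38251 ≈ 2.1184

2.1184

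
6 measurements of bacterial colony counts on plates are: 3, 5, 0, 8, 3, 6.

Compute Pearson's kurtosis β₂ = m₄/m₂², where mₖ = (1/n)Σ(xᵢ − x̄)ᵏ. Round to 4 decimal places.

2.1199

x̄ = 4.1667
Σ(xᵢ − x̄)² = 38.8333 ⇒ m₂ = 6.47222
Σ(xᵢ − x̄)⁴ = 532.8194 ⇒ m₄ = 88.80324
m₂² = 41.88966
β₂ = m₄/m₂² = 88.80324 / 41.88966 ≈ 2.1199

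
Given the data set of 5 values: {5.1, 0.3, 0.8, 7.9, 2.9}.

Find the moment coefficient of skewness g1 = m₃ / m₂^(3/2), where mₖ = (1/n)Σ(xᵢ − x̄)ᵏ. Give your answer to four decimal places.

x̄ = (5.1 + 0.3 + 0.8 + 7.9 + 2.9) / 5 = 3.4000
deviations (xᵢ − x̄): 1.7000, -3.1000, -2.6000, 4.5000, -0.5000
Σ(xᵢ − x̄)² = 39.7600 ⇒ m₂ = 39.7600/5 = 7.95200
Σ(xᵢ − x̄)³ = 48.5460 ⇒ m₃ = 48.5460/5 = 9.70920
m₂^(3/2) = 7.95200^(1.5) = 22.42408
g1 = m₃ / m₂^(3/2) = 9.70920 / 22.42408 ≈ 0.4330

0.4330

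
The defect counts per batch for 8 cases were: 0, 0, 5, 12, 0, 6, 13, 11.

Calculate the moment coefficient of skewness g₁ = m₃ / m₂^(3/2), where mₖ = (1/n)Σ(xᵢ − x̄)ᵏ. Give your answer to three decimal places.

0.102

x̄ = (0 + 0 + 5 + 12 + 0 + 6 + 13 + 11) / 8 = 5.8750
deviations (xᵢ − x̄): -5.8750, -5.8750, -0.8750, 6.1250, -5.8750, 0.1250, 7.1250, 5.1250
Σ(xᵢ − x̄)² = 218.8750 ⇒ m₂ = 218.8750/8 = 27.35938
Σ(xᵢ − x̄)³ = 117.0938 ⇒ m₃ = 117.0938/8 = 14.63672
m₂^(3/2) = 27.35938^(1.5) = 143.10647
g₁ = m₃ / m₂^(3/2) = 14.63672 / 143.10647 ≈ 0.102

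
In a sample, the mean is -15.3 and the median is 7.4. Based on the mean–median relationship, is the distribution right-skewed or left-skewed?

left-skewed

mean − median = -15.3 − 7.4 = -22.7
mean < median ⇒ the longer tail is on the left ⇒ left-skewed (negatively skewed).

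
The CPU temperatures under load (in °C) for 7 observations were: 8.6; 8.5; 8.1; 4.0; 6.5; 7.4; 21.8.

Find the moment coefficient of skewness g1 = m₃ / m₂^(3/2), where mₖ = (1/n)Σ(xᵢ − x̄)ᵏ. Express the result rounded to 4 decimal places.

x̄ = (8.6 + 8.5 + 8.1 + 4.0 + 6.5 + 7.4 + 21.8) / 7 = 9.2714
deviations (xᵢ − x̄): -0.6714, -0.7714, -1.1714, -5.2714, -2.7714, -1.8714, 12.5286
Σ(xᵢ − x̄)² = 198.3543 ⇒ m₂ = 198.3543/7 = 28.33633
Σ(xᵢ − x̄)³ = 1789.8560 ⇒ m₃ = 1789.8560/7 = 255.69371
m₂^(3/2) = 28.33633^(1.5) = 150.83958
g1 = m₃ / m₂^(3/2) = 255.69371 / 150.83958 ≈ 1.6951

1.6951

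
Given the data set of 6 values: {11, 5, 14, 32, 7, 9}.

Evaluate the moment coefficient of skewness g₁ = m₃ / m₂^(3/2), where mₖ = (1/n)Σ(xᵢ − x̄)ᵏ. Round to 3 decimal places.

1.403

x̄ = (11 + 5 + 14 + 32 + 7 + 9) / 6 = 13.0000
deviations (xᵢ − x̄): -2.0000, -8.0000, 1.0000, 19.0000, -6.0000, -4.0000
Σ(xᵢ − x̄)² = 482.0000 ⇒ m₂ = 482.0000/6 = 80.33333
Σ(xᵢ − x̄)³ = 6060.0000 ⇒ m₃ = 6060.0000/6 = 1010.00000
m₂^(3/2) = 80.33333^(1.5) = 720.01854
g₁ = m₃ / m₂^(3/2) = 1010.00000 / 720.01854 ≈ 1.403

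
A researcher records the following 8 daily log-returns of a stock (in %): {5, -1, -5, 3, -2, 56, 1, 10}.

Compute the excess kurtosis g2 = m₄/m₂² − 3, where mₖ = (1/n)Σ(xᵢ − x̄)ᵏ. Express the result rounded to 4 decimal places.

x̄ = 8.3750
Σ(xᵢ − x̄)² = 2739.8750 ⇒ m₂ = 342.48438
Σ(xᵢ − x̄)⁴ = 5199704.7441 ⇒ m₄ = 649963.09302
m₂² = 117295.54712
g2 = m₄/m₂² − 3 = 5.54124 − 3 ≈ 2.5412

2.5412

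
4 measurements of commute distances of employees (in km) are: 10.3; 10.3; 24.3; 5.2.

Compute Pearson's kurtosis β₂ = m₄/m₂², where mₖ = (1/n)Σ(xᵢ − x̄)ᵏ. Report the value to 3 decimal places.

x̄ = 12.5250
Σ(xᵢ − x̄)² = 202.2075 ⇒ m₂ = 50.55188
Σ(xᵢ − x̄)⁴ = 22151.9393 ⇒ m₄ = 5537.98482
m₂² = 2555.49207
β₂ = m₄/m₂² = 5537.98482 / 2555.49207 ≈ 2.167

2.167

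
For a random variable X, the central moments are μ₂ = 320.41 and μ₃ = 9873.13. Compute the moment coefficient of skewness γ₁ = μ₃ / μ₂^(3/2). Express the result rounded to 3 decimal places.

σ = √μ₂ = √320.41 = 17.90000
σ³ = μ₂^(3/2) = 5735.33900
γ₁ = μ₃/σ³ = 9873.13 / 5735.33900 ≈ 1.721

1.721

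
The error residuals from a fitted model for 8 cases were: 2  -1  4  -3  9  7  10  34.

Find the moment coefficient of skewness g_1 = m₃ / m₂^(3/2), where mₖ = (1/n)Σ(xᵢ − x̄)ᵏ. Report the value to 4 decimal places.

1.5762

x̄ = (2 - 1 + 4 - 3 + 9 + 7 + 10 + 34) / 8 = 7.7500
deviations (xᵢ − x̄): -5.7500, -8.7500, -3.7500, -10.7500, 1.2500, -0.7500, 2.2500, 26.2500
Σ(xᵢ − x̄)² = 935.5000 ⇒ m₂ = 935.5000/8 = 116.93750
Σ(xᵢ − x̄)³ = 15945.7500 ⇒ m₃ = 15945.7500/8 = 1993.21875
m₂^(3/2) = 116.93750^(1.5) = 1264.53457
g_1 = m₃ / m₂^(3/2) = 1993.21875 / 1264.53457 ≈ 1.5762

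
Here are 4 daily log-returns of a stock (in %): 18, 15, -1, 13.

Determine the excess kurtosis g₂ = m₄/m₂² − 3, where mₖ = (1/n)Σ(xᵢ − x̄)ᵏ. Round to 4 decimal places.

x̄ = 11.2500
Σ(xᵢ − x̄)² = 212.7500 ⇒ m₂ = 53.18750
Σ(xᵢ − x̄)⁴ = 24801.8281 ⇒ m₄ = 6200.45703
m₂² = 2828.91016
g₂ = m₄/m₂² − 3 = 2.19182 − 3 ≈ -0.8082

-0.8082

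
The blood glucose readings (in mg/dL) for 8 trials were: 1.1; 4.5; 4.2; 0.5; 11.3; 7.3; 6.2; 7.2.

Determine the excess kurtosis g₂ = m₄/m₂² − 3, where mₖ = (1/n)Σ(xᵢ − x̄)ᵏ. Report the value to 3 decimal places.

-0.702

x̄ = 5.2875
Σ(xᵢ − x̄)² = 86.9488 ⇒ m₂ = 10.86859
Σ(xᵢ − x̄)⁴ = 2171.9079 ⇒ m₄ = 271.48848
m₂² = 118.12633
g₂ = m₄/m₂² − 3 = 2.29829 − 3 ≈ -0.702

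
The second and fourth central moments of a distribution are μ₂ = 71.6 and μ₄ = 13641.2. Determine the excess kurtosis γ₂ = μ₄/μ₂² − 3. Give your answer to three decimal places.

μ₂² = 71.6² = 5126.56000
μ₄/μ₂² = 13641.2 / 5126.56000 = 2.66089
γ₂ = 2.66089 − 3 ≈ -0.339

-0.339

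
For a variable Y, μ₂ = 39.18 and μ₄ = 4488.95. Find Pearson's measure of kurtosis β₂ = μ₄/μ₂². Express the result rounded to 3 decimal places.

2.924

μ₂² = 39.18² = 1535.07240
μ₄/μ₂² = 4488.95 / 1535.07240 = 2.92426
β₂ ≈ 2.924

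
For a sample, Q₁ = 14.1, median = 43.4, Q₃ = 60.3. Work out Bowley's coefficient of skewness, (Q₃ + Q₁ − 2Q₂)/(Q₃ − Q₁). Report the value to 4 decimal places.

numerator: Q₃ + Q₁ − 2Q₂ = 60.3 + 14.1 − 2×43.4 = -12.4000
denominator: Q₃ − Q₁ = 60.3 − 14.1 = 46.2000
Bowley skewness = -12.4000 / 46.2000 ≈ -0.2684

-0.2684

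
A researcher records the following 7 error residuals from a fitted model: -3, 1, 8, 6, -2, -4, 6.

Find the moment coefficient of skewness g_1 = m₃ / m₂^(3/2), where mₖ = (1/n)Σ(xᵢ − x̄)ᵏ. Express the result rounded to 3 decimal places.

x̄ = (-3 + 1 + 8 + 6 - 2 - 4 + 6) / 7 = 1.7143
deviations (xᵢ − x̄): -4.7143, -0.7143, 6.2857, 4.2857, -3.7143, -5.7143, 4.2857
Σ(xᵢ − x̄)² = 145.4286 ⇒ m₂ = 145.4286/7 = 20.77551
Σ(xᵢ − x̄)³ = 62.8163 ⇒ m₃ = 62.8163/7 = 8.97376
m₂^(3/2) = 20.77551^(1.5) = 94.69511
g_1 = m₃ / m₂^(3/2) = 8.97376 / 94.69511 ≈ 0.095

0.095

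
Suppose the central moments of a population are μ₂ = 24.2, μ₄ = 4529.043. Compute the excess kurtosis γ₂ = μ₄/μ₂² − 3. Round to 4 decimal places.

4.7335

μ₂² = 24.2² = 585.64000
μ₄/μ₂² = 4529.043 / 585.64000 = 7.73349
γ₂ = 7.73349 − 3 ≈ 4.7335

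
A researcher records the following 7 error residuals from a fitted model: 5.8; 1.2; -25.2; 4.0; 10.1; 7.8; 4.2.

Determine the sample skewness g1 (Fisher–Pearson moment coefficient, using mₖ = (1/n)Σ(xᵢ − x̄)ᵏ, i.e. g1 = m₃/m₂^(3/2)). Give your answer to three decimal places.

x̄ = (5.8 + 1.2 - 25.2 + 4.0 + 10.1 + 7.8 + 4.2) / 7 = 1.1286
deviations (xᵢ − x̄): 4.6714, 0.0714, -26.3286, 2.8714, 8.9714, 6.6714, 3.0714
Σ(xᵢ − x̄)² = 857.6943 ⇒ m₂ = 857.6943/7 = 122.52776
Σ(xᵢ − x̄)³ = -17077.1968 ⇒ m₃ = -17077.1968/7 = -2439.59955
m₂^(3/2) = 122.52776^(1.5) = 1356.28736
g1 = m₃ / m₂^(3/2) = -2439.59955 / 1356.28736 ≈ -1.799

-1.799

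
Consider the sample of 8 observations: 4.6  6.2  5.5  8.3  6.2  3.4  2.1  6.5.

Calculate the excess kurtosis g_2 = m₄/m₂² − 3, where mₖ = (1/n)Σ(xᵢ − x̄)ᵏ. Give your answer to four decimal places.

x̄ = 5.3500
Σ(xᵢ − x̄)² = 26.4200 ⇒ m₂ = 3.30250
Σ(xᵢ − x̄)⁴ = 204.8689 ⇒ m₄ = 25.60861
m₂² = 10.90651
g_2 = m₄/m₂² − 3 = 2.34801 − 3 ≈ -0.6520

-0.6520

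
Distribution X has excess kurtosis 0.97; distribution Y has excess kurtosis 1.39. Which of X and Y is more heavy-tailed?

Higher excess kurtosis ⇒ heavier tails relative to the normal distribution.
0.97 vs 1.39: the larger is 1.39, so Y has heavier tails.

Y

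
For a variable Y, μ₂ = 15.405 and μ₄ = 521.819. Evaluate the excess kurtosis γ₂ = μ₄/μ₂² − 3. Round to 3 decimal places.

μ₂² = 15.405² = 237.31403
μ₄/μ₂² = 521.819 / 237.31403 = 2.19885
γ₂ = 2.19885 − 3 ≈ -0.801

-0.801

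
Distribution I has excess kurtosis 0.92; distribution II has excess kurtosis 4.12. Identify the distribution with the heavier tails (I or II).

Higher excess kurtosis ⇒ heavier tails relative to the normal distribution.
0.92 vs 4.12: the larger is 4.12, so II has heavier tails.

II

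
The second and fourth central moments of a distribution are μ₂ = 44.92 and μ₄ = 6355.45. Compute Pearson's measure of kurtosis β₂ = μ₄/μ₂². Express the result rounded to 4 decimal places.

3.1497

μ₂² = 44.92² = 2017.80640
μ₄/μ₂² = 6355.45 / 2017.80640 = 3.14968
β₂ ≈ 3.1497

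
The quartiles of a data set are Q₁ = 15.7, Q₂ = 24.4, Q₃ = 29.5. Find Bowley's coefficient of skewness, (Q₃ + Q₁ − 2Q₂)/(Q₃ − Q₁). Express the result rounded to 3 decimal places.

-0.261

numerator: Q₃ + Q₁ − 2Q₂ = 29.5 + 15.7 − 2×24.4 = -3.6000
denominator: Q₃ − Q₁ = 29.5 − 15.7 = 13.8000
Bowley skewness = -3.6000 / 13.8000 ≈ -0.261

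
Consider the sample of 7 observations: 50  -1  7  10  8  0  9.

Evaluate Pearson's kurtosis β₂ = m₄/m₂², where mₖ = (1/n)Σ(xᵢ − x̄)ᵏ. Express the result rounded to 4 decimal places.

x̄ = 11.8571
Σ(xᵢ − x̄)² = 1810.8571 ⇒ m₂ = 258.69388
Σ(xᵢ − x̄)⁴ = 2164617.3178 ⇒ m₄ = 309231.04540
m₂² = 66922.52228
β₂ = m₄/m₂² = 309231.04540 / 66922.52228 ≈ 4.6207

4.6207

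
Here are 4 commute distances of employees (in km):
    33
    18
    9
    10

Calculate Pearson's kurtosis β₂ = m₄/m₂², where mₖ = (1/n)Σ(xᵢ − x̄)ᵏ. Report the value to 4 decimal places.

1.9419

x̄ = 17.5000
Σ(xᵢ − x̄)² = 369.0000 ⇒ m₂ = 92.25000
Σ(xᵢ − x̄)⁴ = 66104.2500 ⇒ m₄ = 16526.06250
m₂² = 8510.06250
β₂ = m₄/m₂² = 16526.06250 / 8510.06250 ≈ 1.9419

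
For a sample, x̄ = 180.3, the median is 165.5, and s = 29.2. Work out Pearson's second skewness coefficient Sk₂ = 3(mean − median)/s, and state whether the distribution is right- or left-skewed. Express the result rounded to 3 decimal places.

Sk₂ = 3(180.3 − 165.5) / 29.2 = 3 × 14.8000 / 29.2
    = 44.4000 / 29.2 ≈ 1.521
Sk₂ > 0 ⇒ mean > median ⇒ right-skewed (positive skew).

1.521, right-skewed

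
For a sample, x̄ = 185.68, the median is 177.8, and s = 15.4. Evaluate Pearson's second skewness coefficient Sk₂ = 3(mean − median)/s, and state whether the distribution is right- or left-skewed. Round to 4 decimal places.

1.5351, right-skewed

Sk₂ = 3(185.68 − 177.8) / 15.4 = 3 × 7.8800 / 15.4
    = 23.6400 / 15.4 ≈ 1.5351
Sk₂ > 0 ⇒ mean > median ⇒ right-skewed (positive skew).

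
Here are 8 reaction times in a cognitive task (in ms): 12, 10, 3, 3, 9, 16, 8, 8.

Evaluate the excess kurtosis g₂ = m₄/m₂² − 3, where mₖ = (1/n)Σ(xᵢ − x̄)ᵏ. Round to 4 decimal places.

-0.6566

x̄ = 8.6250
Σ(xᵢ − x̄)² = 131.8750 ⇒ m₂ = 16.48438
Σ(xᵢ − x̄)⁴ = 5094.2441 ⇒ m₄ = 636.78052
m₂² = 271.73462
g₂ = m₄/m₂² − 3 = 2.34339 − 3 ≈ -0.6566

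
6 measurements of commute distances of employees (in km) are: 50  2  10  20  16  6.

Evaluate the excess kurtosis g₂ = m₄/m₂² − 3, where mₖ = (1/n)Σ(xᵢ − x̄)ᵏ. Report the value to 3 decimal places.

x̄ = 17.3333
Σ(xᵢ − x̄)² = 1493.3333 ⇒ m₂ = 248.88889
Σ(xᵢ − x̄)⁴ = 1213447.1111 ⇒ m₄ = 202241.18519
m₂² = 61945.67901
g₂ = m₄/m₂² − 3 = 3.26482 − 3 ≈ 0.265

0.265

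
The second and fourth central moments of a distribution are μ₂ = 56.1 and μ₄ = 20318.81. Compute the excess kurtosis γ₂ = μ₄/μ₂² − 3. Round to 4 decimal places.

3.4561

μ₂² = 56.1² = 3147.21000
μ₄/μ₂² = 20318.81 / 3147.21000 = 6.45613
γ₂ = 6.45613 − 3 ≈ 3.4561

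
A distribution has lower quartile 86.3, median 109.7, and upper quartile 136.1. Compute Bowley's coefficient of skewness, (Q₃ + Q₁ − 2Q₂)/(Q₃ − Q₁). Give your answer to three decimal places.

numerator: Q₃ + Q₁ − 2Q₂ = 136.1 + 86.3 − 2×109.7 = 3.0000
denominator: Q₃ − Q₁ = 136.1 − 86.3 = 49.8000
Bowley skewness = 3.0000 / 49.8000 ≈ 0.060

0.060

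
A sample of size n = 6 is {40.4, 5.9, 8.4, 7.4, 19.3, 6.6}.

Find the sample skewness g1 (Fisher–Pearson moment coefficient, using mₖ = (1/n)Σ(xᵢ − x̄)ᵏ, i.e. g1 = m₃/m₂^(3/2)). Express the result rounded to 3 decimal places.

x̄ = (40.4 + 5.9 + 8.4 + 7.4 + 19.3 + 6.6) / 6 = 14.6667
deviations (xᵢ − x̄): 25.7333, -8.7667, -6.2667, -7.2667, 4.6333, -8.0667
Σ(xᵢ − x̄)² = 917.6733 ⇒ m₂ = 917.6733/6 = 152.94556
Σ(xᵢ − x̄)³ = 15311.7196 ⇒ m₃ = 15311.7196/6 = 2551.95326
m₂^(3/2) = 152.94556^(1.5) = 1891.49541
g1 = m₃ / m₂^(3/2) = 2551.95326 / 1891.49541 ≈ 1.349

1.349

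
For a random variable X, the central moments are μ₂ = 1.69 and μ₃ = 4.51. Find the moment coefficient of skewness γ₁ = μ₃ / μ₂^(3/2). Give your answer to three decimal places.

σ = √μ₂ = √1.69 = 1.30000
σ³ = μ₂^(3/2) = 2.19700
γ₁ = μ₃/σ³ = 4.51 / 2.19700 ≈ 2.053

2.053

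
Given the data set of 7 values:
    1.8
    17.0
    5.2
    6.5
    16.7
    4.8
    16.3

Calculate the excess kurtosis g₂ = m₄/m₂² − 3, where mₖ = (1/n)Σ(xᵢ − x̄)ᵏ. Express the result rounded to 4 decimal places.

-1.7766

x̄ = 9.7571
Σ(xᵢ − x̄)² = 262.7371 ⇒ m₂ = 37.53388
Σ(xᵢ − x̄)⁴ = 12064.7264 ⇒ m₄ = 1723.53234
m₂² = 1408.79196
g₂ = m₄/m₂² − 3 = 1.22341 − 3 ≈ -1.7766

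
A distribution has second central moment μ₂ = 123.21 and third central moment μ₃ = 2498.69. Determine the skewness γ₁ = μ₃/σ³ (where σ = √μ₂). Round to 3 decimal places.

σ = √μ₂ = √123.21 = 11.10000
σ³ = μ₂^(3/2) = 1367.63100
γ₁ = μ₃/σ³ = 2498.69 / 1367.63100 ≈ 1.827

1.827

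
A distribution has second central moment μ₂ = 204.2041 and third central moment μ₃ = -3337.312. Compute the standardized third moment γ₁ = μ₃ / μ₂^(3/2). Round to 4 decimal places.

σ = √μ₂ = √204.2041 = 14.29000
σ³ = μ₂^(3/2) = 2918.07659
γ₁ = μ₃/σ³ = -3337.312 / 2918.07659 ≈ -1.1437

-1.1437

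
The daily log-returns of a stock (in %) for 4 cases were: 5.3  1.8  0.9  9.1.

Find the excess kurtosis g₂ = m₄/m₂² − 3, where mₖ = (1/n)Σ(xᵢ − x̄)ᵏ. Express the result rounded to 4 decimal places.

-1.3774

x̄ = 4.2750
Σ(xᵢ − x̄)² = 41.8475 ⇒ m₂ = 10.46187
Σ(xᵢ − x̄)⁴ = 710.3609 ⇒ m₄ = 177.59023
m₂² = 109.45083
g₂ = m₄/m₂² − 3 = 1.62256 − 3 ≈ -1.3774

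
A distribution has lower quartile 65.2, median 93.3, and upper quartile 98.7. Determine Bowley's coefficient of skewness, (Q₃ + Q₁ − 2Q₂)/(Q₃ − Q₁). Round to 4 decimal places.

-0.6776

numerator: Q₃ + Q₁ − 2Q₂ = 98.7 + 65.2 − 2×93.3 = -22.7000
denominator: Q₃ − Q₁ = 98.7 − 65.2 = 33.5000
Bowley skewness = -22.7000 / 33.5000 ≈ -0.6776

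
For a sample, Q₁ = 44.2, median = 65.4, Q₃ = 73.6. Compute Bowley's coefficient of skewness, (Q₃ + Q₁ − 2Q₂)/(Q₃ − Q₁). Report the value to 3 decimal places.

numerator: Q₃ + Q₁ − 2Q₂ = 73.6 + 44.2 − 2×65.4 = -13.0000
denominator: Q₃ − Q₁ = 73.6 − 44.2 = 29.4000
Bowley skewness = -13.0000 / 29.4000 ≈ -0.442

-0.442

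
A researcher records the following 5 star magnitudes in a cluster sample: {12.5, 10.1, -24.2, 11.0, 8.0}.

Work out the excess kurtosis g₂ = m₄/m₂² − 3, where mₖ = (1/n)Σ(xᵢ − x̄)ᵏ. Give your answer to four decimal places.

0.1950

x̄ = 3.4800
Σ(xᵢ − x̄)² = 968.3480 ⇒ m₂ = 193.66960
Σ(xᵢ − x̄)⁴ = 599190.9118 ⇒ m₄ = 119838.18236
m₂² = 37507.91396
g₂ = m₄/m₂² − 3 = 3.19501 − 3 ≈ 0.1950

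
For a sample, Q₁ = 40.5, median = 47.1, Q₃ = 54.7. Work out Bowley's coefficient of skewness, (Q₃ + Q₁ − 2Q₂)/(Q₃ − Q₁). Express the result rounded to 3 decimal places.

numerator: Q₃ + Q₁ − 2Q₂ = 54.7 + 40.5 − 2×47.1 = 1.0000
denominator: Q₃ − Q₁ = 54.7 − 40.5 = 14.2000
Bowley skewness = 1.0000 / 14.2000 ≈ 0.070

0.070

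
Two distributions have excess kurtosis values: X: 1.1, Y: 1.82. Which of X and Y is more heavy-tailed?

Higher excess kurtosis ⇒ heavier tails relative to the normal distribution.
1.1 vs 1.82: the larger is 1.82, so Y has heavier tails.

Y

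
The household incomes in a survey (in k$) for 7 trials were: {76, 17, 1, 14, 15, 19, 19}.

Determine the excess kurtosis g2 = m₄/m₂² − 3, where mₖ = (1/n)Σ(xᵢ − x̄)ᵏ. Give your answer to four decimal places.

1.6339

x̄ = 23.0000
Σ(xᵢ − x̄)² = 3506.0000 ⇒ m₂ = 500.85714
Σ(xᵢ − x̄)⁴ = 8137202.0000 ⇒ m₄ = 1162457.42857
m₂² = 250857.87755
g2 = m₄/m₂² − 3 = 4.63393 − 3 ≈ 1.6339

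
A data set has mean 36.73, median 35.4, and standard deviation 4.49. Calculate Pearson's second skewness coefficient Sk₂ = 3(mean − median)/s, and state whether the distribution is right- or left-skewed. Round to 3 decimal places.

0.889, right-skewed

Sk₂ = 3(36.73 − 35.4) / 4.49 = 3 × 1.3300 / 4.49
    = 3.9900 / 4.49 ≈ 0.889
Sk₂ > 0 ⇒ mean > median ⇒ right-skewed (positive skew).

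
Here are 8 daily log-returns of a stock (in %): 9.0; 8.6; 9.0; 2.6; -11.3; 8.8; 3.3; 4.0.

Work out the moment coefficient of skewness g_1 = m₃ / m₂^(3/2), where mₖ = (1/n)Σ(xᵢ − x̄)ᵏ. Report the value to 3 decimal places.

-1.590

x̄ = (9.0 + 8.6 + 9.0 + 2.6 - 11.3 + 8.8 + 3.3 + 4.0) / 8 = 4.2500
deviations (xᵢ − x̄): 4.7500, 4.3500, 4.7500, -1.6500, -15.5500, 4.5500, -0.9500, -0.2500
Σ(xᵢ − x̄)² = 330.2400 ⇒ m₂ = 330.2400/8 = 41.28000
Σ(xᵢ − x̄)³ = -3374.5410 ⇒ m₃ = -3374.5410/8 = -421.81763
m₂^(3/2) = 41.28000^(1.5) = 265.22199
g_1 = m₃ / m₂^(3/2) = -421.81763 / 265.22199 ≈ -1.590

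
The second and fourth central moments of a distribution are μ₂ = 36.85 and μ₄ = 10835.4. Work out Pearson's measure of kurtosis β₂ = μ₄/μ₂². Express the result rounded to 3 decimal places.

μ₂² = 36.85² = 1357.92250
μ₄/μ₂² = 10835.4 / 1357.92250 = 7.97939
β₂ ≈ 7.979

7.979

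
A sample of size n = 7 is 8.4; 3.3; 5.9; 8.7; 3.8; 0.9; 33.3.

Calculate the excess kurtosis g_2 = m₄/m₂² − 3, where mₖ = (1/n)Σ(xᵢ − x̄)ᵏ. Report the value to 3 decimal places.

1.589

x̄ = 9.1857
Σ(xᵢ − x̄)² = 725.4486 ⇒ m₂ = 103.63551
Σ(xᵢ − x̄)⁴ = 345012.4434 ⇒ m₄ = 49287.49191
m₂² = 10740.31898
g_2 = m₄/m₂² − 3 = 4.58902 − 3 ≈ 1.589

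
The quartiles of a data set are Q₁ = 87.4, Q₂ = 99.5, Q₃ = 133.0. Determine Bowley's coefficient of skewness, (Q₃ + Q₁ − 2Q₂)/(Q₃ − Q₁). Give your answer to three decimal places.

numerator: Q₃ + Q₁ − 2Q₂ = 133.0 + 87.4 − 2×99.5 = 21.4000
denominator: Q₃ − Q₁ = 133.0 − 87.4 = 45.6000
Bowley skewness = 21.4000 / 45.6000 ≈ 0.469

0.469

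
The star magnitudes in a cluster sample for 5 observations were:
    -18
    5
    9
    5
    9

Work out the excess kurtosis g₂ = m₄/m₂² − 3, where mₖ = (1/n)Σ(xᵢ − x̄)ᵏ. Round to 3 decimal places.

0.098

x̄ = 2.0000
Σ(xᵢ − x̄)² = 516.0000 ⇒ m₂ = 103.20000
Σ(xᵢ − x̄)⁴ = 164964.0000 ⇒ m₄ = 32992.80000
m₂² = 10650.24000
g₂ = m₄/m₂² − 3 = 3.09785 − 3 ≈ 0.098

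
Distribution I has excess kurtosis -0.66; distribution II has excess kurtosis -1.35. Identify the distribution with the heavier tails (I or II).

I

Higher excess kurtosis ⇒ heavier tails relative to the normal distribution.
-0.66 vs -1.35: the larger is -0.66, so I has heavier tails.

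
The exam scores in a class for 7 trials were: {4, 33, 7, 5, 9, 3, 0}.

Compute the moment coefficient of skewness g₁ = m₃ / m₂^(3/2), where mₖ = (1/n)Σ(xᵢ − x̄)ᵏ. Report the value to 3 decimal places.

1.759

x̄ = (4 + 33 + 7 + 5 + 9 + 3 + 0) / 7 = 8.7143
deviations (xᵢ − x̄): -4.7143, 24.2857, -1.7143, -3.7143, 0.2857, -5.7143, -8.7143
Σ(xᵢ − x̄)² = 737.4286 ⇒ m₂ = 737.4286/7 = 105.34694
Σ(xᵢ − x̄)³ = 13314.2449 ⇒ m₃ = 13314.2449/7 = 1902.03499
m₂^(3/2) = 105.34694^(1.5) = 1081.26683
g₁ = m₃ / m₂^(3/2) = 1902.03499 / 1081.26683 ≈ 1.759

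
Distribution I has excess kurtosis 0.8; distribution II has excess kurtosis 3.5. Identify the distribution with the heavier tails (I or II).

Higher excess kurtosis ⇒ heavier tails relative to the normal distribution.
0.8 vs 3.5: the larger is 3.5, so II has heavier tails.

II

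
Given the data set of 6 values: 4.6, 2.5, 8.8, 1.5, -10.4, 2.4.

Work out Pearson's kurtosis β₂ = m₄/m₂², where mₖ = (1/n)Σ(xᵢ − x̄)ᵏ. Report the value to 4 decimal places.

x̄ = 1.5667
Σ(xᵢ − x̄)² = 206.2933 ⇒ m₂ = 34.38222
Σ(xᵢ − x̄)⁴ = 23329.9584 ⇒ m₄ = 3888.32641
m₂² = 1182.13720
β₂ = m₄/m₂² = 3888.32641 / 1182.13720 ≈ 3.2892

3.2892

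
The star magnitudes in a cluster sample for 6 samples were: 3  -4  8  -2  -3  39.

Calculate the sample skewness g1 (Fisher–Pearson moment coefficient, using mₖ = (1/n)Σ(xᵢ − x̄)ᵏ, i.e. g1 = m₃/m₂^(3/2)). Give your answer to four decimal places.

x̄ = (3 - 4 + 8 - 2 - 3 + 39) / 6 = 6.8333
deviations (xᵢ − x̄): -3.8333, -10.8333, 1.1667, -8.8333, -9.8333, 32.1667
Σ(xᵢ − x̄)² = 1342.8333 ⇒ m₂ = 1342.8333/6 = 223.80556
Σ(xᵢ − x̄)³ = 30316.4444 ⇒ m₃ = 30316.4444/6 = 5052.74074
m₂^(3/2) = 223.80556^(1.5) = 3348.16070
g1 = m₃ / m₂^(3/2) = 5052.74074 / 3348.16070 ≈ 1.5091

1.5091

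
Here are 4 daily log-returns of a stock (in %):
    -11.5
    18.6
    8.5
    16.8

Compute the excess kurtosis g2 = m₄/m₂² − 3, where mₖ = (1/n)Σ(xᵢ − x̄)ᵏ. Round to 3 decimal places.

x̄ = 8.1000
Σ(xᵢ − x̄)² = 570.2600 ⇒ m₂ = 142.56500
Σ(xᵢ − x̄)⁴ = 165462.9698 ⇒ m₄ = 41365.74245
m₂² = 20324.77923
g2 = m₄/m₂² − 3 = 2.03524 − 3 ≈ -0.965

-0.965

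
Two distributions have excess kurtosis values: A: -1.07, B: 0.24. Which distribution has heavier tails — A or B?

Higher excess kurtosis ⇒ heavier tails relative to the normal distribution.
-1.07 vs 0.24: the larger is 0.24, so B has heavier tails. (B is leptokurtic — heavier-than-normal tails; the other is platykurtic.)

B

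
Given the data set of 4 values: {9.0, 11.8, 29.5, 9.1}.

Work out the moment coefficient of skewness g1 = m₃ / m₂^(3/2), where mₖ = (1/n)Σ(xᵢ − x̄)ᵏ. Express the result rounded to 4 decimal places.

x̄ = (9.0 + 11.8 + 29.5 + 9.1) / 4 = 14.8500
deviations (xᵢ − x̄): -5.8500, -3.0500, 14.6500, -5.7500
Σ(xᵢ − x̄)² = 291.2100 ⇒ m₂ = 291.2100/4 = 72.80250
Σ(xᵢ − x̄)³ = 2725.5360 ⇒ m₃ = 2725.5360/4 = 681.38400
m₂^(3/2) = 72.80250^(1.5) = 621.18283
g1 = m₃ / m₂^(3/2) = 681.38400 / 621.18283 ≈ 1.0969

1.0969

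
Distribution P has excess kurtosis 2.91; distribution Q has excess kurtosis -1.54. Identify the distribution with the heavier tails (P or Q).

Higher excess kurtosis ⇒ heavier tails relative to the normal distribution.
2.91 vs -1.54: the larger is 2.91, so P has heavier tails. (P is leptokurtic — heavier-than-normal tails; the other is platykurtic.)

P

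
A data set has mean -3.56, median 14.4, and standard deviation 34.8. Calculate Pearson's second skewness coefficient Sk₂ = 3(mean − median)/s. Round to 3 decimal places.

-1.548

Sk₂ = 3(-3.56 − 14.4) / 34.8 = 3 × -17.9600 / 34.8
    = -53.8800 / 34.8 ≈ -1.548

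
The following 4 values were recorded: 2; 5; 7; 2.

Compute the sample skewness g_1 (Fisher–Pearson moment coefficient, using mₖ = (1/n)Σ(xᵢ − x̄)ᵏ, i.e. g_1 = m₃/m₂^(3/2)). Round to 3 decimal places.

x̄ = (2 + 5 + 7 + 2) / 4 = 4.0000
deviations (xᵢ − x̄): -2.0000, 1.0000, 3.0000, -2.0000
Σ(xᵢ − x̄)² = 18.0000 ⇒ m₂ = 18.0000/4 = 4.50000
Σ(xᵢ − x̄)³ = 12.0000 ⇒ m₃ = 12.0000/4 = 3.00000
m₂^(3/2) = 4.50000^(1.5) = 9.54594
g_1 = m₃ / m₂^(3/2) = 3.00000 / 9.54594 ≈ 0.314

0.314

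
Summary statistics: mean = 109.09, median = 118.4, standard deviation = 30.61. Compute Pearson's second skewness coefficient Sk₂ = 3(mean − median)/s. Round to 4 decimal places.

-0.9124

Sk₂ = 3(109.09 − 118.4) / 30.61 = 3 × -9.3100 / 30.61
    = -27.9300 / 30.61 ≈ -0.9124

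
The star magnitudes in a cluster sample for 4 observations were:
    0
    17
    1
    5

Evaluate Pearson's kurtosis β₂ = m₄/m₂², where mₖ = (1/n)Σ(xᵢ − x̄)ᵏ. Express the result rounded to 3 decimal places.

x̄ = 5.7500
Σ(xᵢ − x̄)² = 182.7500 ⇒ m₂ = 45.68750
Σ(xᵢ − x̄)⁴ = 17620.5781 ⇒ m₄ = 4405.14453
m₂² = 2087.34766
β₂ = m₄/m₂² = 4405.14453 / 2087.34766 ≈ 2.110

2.110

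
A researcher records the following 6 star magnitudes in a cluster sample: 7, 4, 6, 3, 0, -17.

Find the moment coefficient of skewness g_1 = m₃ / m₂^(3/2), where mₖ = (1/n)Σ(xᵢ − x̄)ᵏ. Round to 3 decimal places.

x̄ = (7 + 4 + 6 + 3 + 0 - 17) / 6 = 0.5000
deviations (xᵢ − x̄): 6.5000, 3.5000, 5.5000, 2.5000, -0.5000, -17.5000
Σ(xᵢ − x̄)² = 397.5000 ⇒ m₂ = 397.5000/6 = 66.25000
Σ(xᵢ − x̄)³ = -4860.0000 ⇒ m₃ = -4860.0000/6 = -810.00000
m₂^(3/2) = 66.25000^(1.5) = 539.23593
g_1 = m₃ / m₂^(3/2) = -810.00000 / 539.23593 ≈ -1.502

-1.502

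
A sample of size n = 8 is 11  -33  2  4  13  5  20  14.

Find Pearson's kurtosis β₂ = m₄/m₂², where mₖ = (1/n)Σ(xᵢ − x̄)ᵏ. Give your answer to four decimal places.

x̄ = 4.5000
Σ(xᵢ − x̄)² = 1858.0000 ⇒ m₂ = 232.25000
Σ(xᵢ − x̄)⁴ = 2050448.5000 ⇒ m₄ = 256306.06250
m₂² = 53940.06250
β₂ = m₄/m₂² = 256306.06250 / 53940.06250 ≈ 4.7517

4.7517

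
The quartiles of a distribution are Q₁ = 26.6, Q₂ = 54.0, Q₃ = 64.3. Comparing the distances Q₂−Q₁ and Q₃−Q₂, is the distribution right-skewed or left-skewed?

Q₂ − Q₁ = 27.4;  Q₃ − Q₂ = 10.3
Q₂ − Q₁ > Q₃ − Q₂ ⇒ the lower half is more spread out ⇒ left-skewed.

left-skewed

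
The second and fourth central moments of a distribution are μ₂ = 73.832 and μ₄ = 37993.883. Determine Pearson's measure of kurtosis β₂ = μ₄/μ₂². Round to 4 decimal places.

6.9699

μ₂² = 73.832² = 5451.16422
μ₄/μ₂² = 37993.883 / 5451.16422 = 6.96987
β₂ ≈ 6.9699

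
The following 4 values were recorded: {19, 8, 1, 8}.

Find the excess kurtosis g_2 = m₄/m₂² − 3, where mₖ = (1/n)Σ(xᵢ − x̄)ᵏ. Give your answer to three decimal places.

-0.954

x̄ = 9.0000
Σ(xᵢ − x̄)² = 166.0000 ⇒ m₂ = 41.50000
Σ(xᵢ − x̄)⁴ = 14098.0000 ⇒ m₄ = 3524.50000
m₂² = 1722.25000
g_2 = m₄/m₂² − 3 = 2.04645 − 3 ≈ -0.954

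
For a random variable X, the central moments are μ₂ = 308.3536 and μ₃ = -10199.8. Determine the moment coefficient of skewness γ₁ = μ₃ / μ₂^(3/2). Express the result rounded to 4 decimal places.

-1.8837

σ = √μ₂ = √308.3536 = 17.56000
σ³ = μ₂^(3/2) = 5414.68922
γ₁ = μ₃/σ³ = -10199.8 / 5414.68922 ≈ -1.8837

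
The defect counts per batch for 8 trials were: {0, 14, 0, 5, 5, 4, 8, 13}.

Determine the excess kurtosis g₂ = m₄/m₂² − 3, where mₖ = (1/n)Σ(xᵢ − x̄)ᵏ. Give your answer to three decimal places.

x̄ = 6.1250
Σ(xᵢ − x̄)² = 194.8750 ⇒ m₂ = 24.35938
Σ(xᵢ − x̄)⁴ = 8930.7754 ⇒ m₄ = 1116.34692
m₂² = 593.37915
g₂ = m₄/m₂² − 3 = 1.88134 − 3 ≈ -1.119

-1.119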